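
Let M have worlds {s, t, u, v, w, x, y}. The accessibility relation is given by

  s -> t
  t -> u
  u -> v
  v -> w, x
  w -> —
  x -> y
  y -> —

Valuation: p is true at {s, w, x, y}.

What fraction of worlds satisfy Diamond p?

2/7

s: successors {t}; p there: t:F. ✗
t: successors {u}; p there: u:F. ✗
u: successors {v}; p there: v:F. ✗
v: successors {w, x}; p there: w:T, x:T. ✓
w: no successors, so Diamond p fails. ✗
x: successors {y}; p there: y:T. ✓
y: no successors, so Diamond p fails. ✗
That's 2 of 7 worlds, so 2/7.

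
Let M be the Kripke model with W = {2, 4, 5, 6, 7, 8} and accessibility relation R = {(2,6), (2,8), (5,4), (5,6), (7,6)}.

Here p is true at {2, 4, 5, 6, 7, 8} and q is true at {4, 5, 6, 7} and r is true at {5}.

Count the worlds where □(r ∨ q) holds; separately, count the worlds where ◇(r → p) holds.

For □(r ∨ q):
2: successors {6, 8}; r ∨ q there: 6:T, 8:F. ✗
4: no successors, so □(r ∨ q) holds vacuously. ✓
5: successors {4, 6}; r ∨ q there: 4:T, 6:T. ✓
6: no successors, so □(r ∨ q) holds vacuously. ✓
7: successors {6}; r ∨ q there: 6:T. ✓
8: no successors, so □(r ∨ q) holds vacuously. ✓
— 5 worlds.
For ◇(r → p):
2: successors {6, 8}; r → p there: 6:T, 8:T. ✓
4: no successors, so ◇(r → p) fails. ✗
5: successors {4, 6}; r → p there: 4:T, 6:T. ✓
6: no successors, so ◇(r → p) fails. ✗
7: successors {6}; r → p there: 6:T. ✓
8: no successors, so ◇(r → p) fails. ✗
— 3 worlds.

5 and 3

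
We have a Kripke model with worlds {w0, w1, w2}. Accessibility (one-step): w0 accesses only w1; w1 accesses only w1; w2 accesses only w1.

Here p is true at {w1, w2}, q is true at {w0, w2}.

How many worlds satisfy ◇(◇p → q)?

w0: successors {w1}; ◇p → q there: w1:F. ✗
w1: successors {w1}; ◇p → q there: w1:F. ✗
w2: successors {w1}; ◇p → q there: w1:F. ✗
Satisfying worlds: ∅.

0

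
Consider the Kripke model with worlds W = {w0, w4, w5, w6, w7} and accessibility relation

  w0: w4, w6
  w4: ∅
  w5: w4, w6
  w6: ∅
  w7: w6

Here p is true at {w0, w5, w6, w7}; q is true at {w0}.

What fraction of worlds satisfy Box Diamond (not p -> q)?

2/5

w0: successors {w4, w6}; Diamond (not p -> q) there: w4:F, w6:F. ✗
w4: no successors, so Box Diamond (not p -> q) holds vacuously. ✓
w5: successors {w4, w6}; Diamond (not p -> q) there: w4:F, w6:F. ✗
w6: no successors, so Box Diamond (not p -> q) holds vacuously. ✓
w7: successors {w6}; Diamond (not p -> q) there: w6:F. ✗
That's 2 of 5 worlds, so 2/5.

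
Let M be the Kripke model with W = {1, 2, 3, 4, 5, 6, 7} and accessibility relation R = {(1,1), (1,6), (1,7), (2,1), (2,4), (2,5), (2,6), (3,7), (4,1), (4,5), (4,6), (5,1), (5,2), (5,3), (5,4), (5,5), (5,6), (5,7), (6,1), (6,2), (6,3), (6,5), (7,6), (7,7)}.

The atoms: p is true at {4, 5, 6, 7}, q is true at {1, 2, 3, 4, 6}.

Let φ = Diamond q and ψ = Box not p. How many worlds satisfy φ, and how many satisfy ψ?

6 and 0

For Diamond q:
1: successors {1, 6, 7}; q there: 1:T, 6:T, 7:F. ✓
2: successors {1, 4, 5, 6}; q there: 1:T, 4:T, 5:F, 6:T. ✓
3: successors {7}; q there: 7:F. ✗
4: successors {1, 5, 6}; q there: 1:T, 5:F, 6:T. ✓
5: successors {1, 2, 3, 4, 5, 6, 7}; q there: 1:T, 2:T, 3:T, 4:T, 5:F, 6:T, 7:F. ✓
6: successors {1, 2, 3, 5}; q there: 1:T, 2:T, 3:T, 5:F. ✓
7: successors {6, 7}; q there: 6:T, 7:F. ✓
— 6 worlds.
For Box not p:
1: successors {1, 6, 7}; not p there: 1:T, 6:F, 7:F. ✗
2: successors {1, 4, 5, 6}; not p there: 1:T, 4:F, 5:F, 6:F. ✗
3: successors {7}; not p there: 7:F. ✗
4: successors {1, 5, 6}; not p there: 1:T, 5:F, 6:F. ✗
5: successors {1, 2, 3, 4, 5, 6, 7}; not p there: 1:T, 2:T, 3:T, 4:F, 5:F, 6:F, 7:F. ✗
6: successors {1, 2, 3, 5}; not p there: 1:T, 2:T, 3:T, 5:F. ✗
7: successors {6, 7}; not p there: 6:F, 7:F. ✗
— 0 worlds.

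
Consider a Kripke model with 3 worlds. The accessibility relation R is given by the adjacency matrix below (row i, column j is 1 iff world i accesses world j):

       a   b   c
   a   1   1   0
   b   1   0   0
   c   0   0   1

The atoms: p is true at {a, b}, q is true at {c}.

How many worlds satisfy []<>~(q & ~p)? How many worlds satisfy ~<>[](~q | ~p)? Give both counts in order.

For []<>~(q & ~p):
a: successors {a, b}; <>~(q & ~p) there: a:T, b:T. ✓
b: successors {a}; <>~(q & ~p) there: a:T. ✓
c: successors {c}; <>~(q & ~p) there: c:F. ✗
— 2 worlds.
For ~<>[](~q | ~p):
a: <>[](~q | ~p) is T. ✗
b: <>[](~q | ~p) is T. ✗
c: <>[](~q | ~p) is T. ✗
— 0 worlds.

2 and 0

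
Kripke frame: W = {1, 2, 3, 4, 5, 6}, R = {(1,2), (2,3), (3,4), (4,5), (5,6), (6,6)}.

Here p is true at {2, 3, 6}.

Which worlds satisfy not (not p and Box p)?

{2, 3, 4, 6}

1: not p and Box p is T. ✗
2: not p and Box p is F. ✓
3: not p and Box p is F. ✓
4: not p and Box p is F. ✓
5: not p and Box p is T. ✗
6: not p and Box p is F. ✓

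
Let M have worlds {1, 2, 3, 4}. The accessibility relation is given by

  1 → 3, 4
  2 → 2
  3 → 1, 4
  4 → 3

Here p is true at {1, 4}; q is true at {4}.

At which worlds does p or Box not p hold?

1: p is T, Box not p is F. ✓
2: p is F, Box not p is T. ✓
3: p is F, Box not p is F. ✗
4: p is T, Box not p is T. ✓

{1, 2, 4}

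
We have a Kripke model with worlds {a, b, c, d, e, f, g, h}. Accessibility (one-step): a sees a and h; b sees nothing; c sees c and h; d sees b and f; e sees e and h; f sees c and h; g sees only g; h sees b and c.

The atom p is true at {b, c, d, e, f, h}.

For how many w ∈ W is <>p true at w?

6

a: successors {a, h}; p there: a:F, h:T. ✓
b: no successors, so <>p fails. ✗
c: successors {c, h}; p there: c:T, h:T. ✓
d: successors {b, f}; p there: b:T, f:T. ✓
e: successors {e, h}; p there: e:T, h:T. ✓
f: successors {c, h}; p there: c:T, h:T. ✓
g: successors {g}; p there: g:F. ✗
h: successors {b, c}; p there: b:T, c:T. ✓
Satisfying worlds: {a, c, d, e, f, h}.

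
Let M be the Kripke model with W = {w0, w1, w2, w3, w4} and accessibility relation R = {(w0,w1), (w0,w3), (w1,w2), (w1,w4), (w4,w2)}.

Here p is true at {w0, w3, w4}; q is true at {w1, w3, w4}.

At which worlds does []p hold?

w0: successors {w1, w3}; p there: w1:F, w3:T. ✗
w1: successors {w2, w4}; p there: w2:F, w4:T. ✗
w2: no successors, so []p holds vacuously. ✓
w3: no successors, so []p holds vacuously. ✓
w4: successors {w2}; p there: w2:F. ✗

{w2, w3}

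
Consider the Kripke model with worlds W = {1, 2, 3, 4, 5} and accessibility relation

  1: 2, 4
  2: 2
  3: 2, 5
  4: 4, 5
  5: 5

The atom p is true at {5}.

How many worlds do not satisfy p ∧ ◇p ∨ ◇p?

1: p ∧ ◇p is F, ◇p is F. ✗
2: p ∧ ◇p is F, ◇p is F. ✗
3: p ∧ ◇p is F, ◇p is T. ✓
4: p ∧ ◇p is F, ◇p is T. ✓
5: p ∧ ◇p is T, ◇p is T. ✓
Satisfying worlds: {3, 4, 5}.
So p ∧ ◇p ∨ ◇p fails at the other 2 worlds.

2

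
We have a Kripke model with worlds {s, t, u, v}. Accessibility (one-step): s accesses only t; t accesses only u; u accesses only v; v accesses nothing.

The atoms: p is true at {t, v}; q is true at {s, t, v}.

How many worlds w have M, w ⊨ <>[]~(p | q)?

s: successors {t}; []~(p | q) there: t:T. ✓
t: successors {u}; []~(p | q) there: u:F. ✗
u: successors {v}; []~(p | q) there: v:T. ✓
v: no successors, so <>[]~(p | q) fails. ✗
Satisfying worlds: {s, u}.

2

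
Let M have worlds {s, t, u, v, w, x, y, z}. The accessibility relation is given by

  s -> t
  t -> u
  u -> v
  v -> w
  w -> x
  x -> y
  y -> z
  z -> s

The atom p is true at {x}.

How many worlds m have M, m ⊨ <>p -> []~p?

7

s: <>p is F, []~p is T. ✓
t: <>p is F, []~p is T. ✓
u: <>p is F, []~p is T. ✓
v: <>p is F, []~p is T. ✓
w: <>p is T, []~p is F. ✗
x: <>p is F, []~p is T. ✓
y: <>p is F, []~p is T. ✓
z: <>p is F, []~p is T. ✓
Satisfying worlds: {s, t, u, v, x, y, z}.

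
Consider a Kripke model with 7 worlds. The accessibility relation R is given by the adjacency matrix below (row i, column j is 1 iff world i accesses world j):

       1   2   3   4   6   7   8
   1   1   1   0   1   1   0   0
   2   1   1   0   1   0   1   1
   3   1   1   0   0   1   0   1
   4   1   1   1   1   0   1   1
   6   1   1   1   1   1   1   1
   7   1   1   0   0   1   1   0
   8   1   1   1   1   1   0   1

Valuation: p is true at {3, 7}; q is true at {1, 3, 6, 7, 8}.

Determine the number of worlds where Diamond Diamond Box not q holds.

1: successors {1, 2, 4, 6}; Diamond Box not q there: 1:F, 2:F, 4:F, 6:F. ✗
2: successors {1, 2, 4, 7, 8}; Diamond Box not q there: 1:F, 2:F, 4:F, 7:F, 8:F. ✗
3: successors {1, 2, 6, 8}; Diamond Box not q there: 1:F, 2:F, 6:F, 8:F. ✗
4: successors {1, 2, 3, 4, 7, 8}; Diamond Box not q there: 1:F, 2:F, 3:F, 4:F, 7:F, 8:F. ✗
6: successors {1, 2, 3, 4, 6, 7, 8}; Diamond Box not q there: 1:F, 2:F, 3:F, 4:F, 6:F, 7:F, 8:F. ✗
7: successors {1, 2, 6, 7}; Diamond Box not q there: 1:F, 2:F, 6:F, 7:F. ✗
8: successors {1, 2, 3, 4, 6, 8}; Diamond Box not q there: 1:F, 2:F, 3:F, 4:F, 6:F, 8:F. ✗
Satisfying worlds: ∅.

0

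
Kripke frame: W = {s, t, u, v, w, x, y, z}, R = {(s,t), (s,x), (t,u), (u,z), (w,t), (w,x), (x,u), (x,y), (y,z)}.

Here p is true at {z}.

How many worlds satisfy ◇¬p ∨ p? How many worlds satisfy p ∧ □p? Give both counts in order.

5 and 1

For ◇¬p ∨ p:
s: ◇¬p is T, p is F. ✓
t: ◇¬p is T, p is F. ✓
u: ◇¬p is F, p is F. ✗
v: ◇¬p is F, p is F. ✗
w: ◇¬p is T, p is F. ✓
x: ◇¬p is T, p is F. ✓
y: ◇¬p is F, p is F. ✗
z: ◇¬p is F, p is T. ✓
— 5 worlds.
For p ∧ □p:
s: p is F, □p is F. ✗
t: p is F, □p is F. ✗
u: p is F, □p is T. ✗
v: p is F, □p is T. ✗
w: p is F, □p is F. ✗
x: p is F, □p is F. ✗
y: p is F, □p is T. ✗
z: p is T, □p is T. ✓
— 1 world.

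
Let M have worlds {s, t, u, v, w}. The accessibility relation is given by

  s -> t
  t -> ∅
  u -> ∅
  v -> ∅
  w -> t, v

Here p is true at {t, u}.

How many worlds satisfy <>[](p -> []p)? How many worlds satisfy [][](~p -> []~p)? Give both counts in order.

2 and 5

For <>[](p -> []p):
s: successors {t}; [](p -> []p) there: t:T. ✓
t: no successors, so <>[](p -> []p) fails. ✗
u: no successors, so <>[](p -> []p) fails. ✗
v: no successors, so <>[](p -> []p) fails. ✗
w: successors {t, v}; [](p -> []p) there: t:T, v:T. ✓
— 2 worlds.
For [][](~p -> []~p):
s: successors {t}; [](~p -> []~p) there: t:T. ✓
t: no successors, so [][](~p -> []~p) holds vacuously. ✓
u: no successors, so [][](~p -> []~p) holds vacuously. ✓
v: no successors, so [][](~p -> []~p) holds vacuously. ✓
w: successors {t, v}; [](~p -> []~p) there: t:T, v:T. ✓
— 5 worlds.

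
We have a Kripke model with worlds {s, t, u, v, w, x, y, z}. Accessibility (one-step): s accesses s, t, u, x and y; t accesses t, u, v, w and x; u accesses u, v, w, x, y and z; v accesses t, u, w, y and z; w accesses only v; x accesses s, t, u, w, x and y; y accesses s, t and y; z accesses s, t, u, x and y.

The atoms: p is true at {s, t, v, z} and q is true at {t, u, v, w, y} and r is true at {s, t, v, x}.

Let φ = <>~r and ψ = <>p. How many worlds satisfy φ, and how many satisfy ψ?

7 and 8

For <>~r:
s: successors {s, t, u, x, y}; ~r there: s:F, t:F, u:T, x:F, y:T. ✓
t: successors {t, u, v, w, x}; ~r there: t:F, u:T, v:F, w:T, x:F. ✓
u: successors {u, v, w, x, y, z}; ~r there: u:T, v:F, w:T, x:F, y:T, z:T. ✓
v: successors {t, u, w, y, z}; ~r there: t:F, u:T, w:T, y:T, z:T. ✓
w: successors {v}; ~r there: v:F. ✗
x: successors {s, t, u, w, x, y}; ~r there: s:F, t:F, u:T, w:T, x:F, y:T. ✓
y: successors {s, t, y}; ~r there: s:F, t:F, y:T. ✓
z: successors {s, t, u, x, y}; ~r there: s:F, t:F, u:T, x:F, y:T. ✓
— 7 worlds.
For <>p:
s: successors {s, t, u, x, y}; p there: s:T, t:T, u:F, x:F, y:F. ✓
t: successors {t, u, v, w, x}; p there: t:T, u:F, v:T, w:F, x:F. ✓
u: successors {u, v, w, x, y, z}; p there: u:F, v:T, w:F, x:F, y:F, z:T. ✓
v: successors {t, u, w, y, z}; p there: t:T, u:F, w:F, y:F, z:T. ✓
w: successors {v}; p there: v:T. ✓
x: successors {s, t, u, w, x, y}; p there: s:T, t:T, u:F, w:F, x:F, y:F. ✓
y: successors {s, t, y}; p there: s:T, t:T, y:F. ✓
z: successors {s, t, u, x, y}; p there: s:T, t:T, u:F, x:F, y:F. ✓
— 8 worlds.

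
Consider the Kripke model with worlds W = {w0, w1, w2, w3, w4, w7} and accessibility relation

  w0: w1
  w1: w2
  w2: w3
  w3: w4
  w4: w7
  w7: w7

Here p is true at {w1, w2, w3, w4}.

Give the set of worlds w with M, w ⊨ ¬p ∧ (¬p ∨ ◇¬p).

{w0, w7}

w0: ¬p is T, ¬p ∨ ◇¬p is T. ✓
w1: ¬p is F, ¬p ∨ ◇¬p is F. ✗
w2: ¬p is F, ¬p ∨ ◇¬p is F. ✗
w3: ¬p is F, ¬p ∨ ◇¬p is F. ✗
w4: ¬p is F, ¬p ∨ ◇¬p is T. ✗
w7: ¬p is T, ¬p ∨ ◇¬p is T. ✓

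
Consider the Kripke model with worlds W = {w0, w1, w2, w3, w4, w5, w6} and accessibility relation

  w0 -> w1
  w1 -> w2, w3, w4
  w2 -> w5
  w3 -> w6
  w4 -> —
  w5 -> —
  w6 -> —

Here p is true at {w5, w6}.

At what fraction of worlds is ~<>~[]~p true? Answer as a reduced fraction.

6/7

w0: <>~[]~p is F. ✓
w1: <>~[]~p is T. ✗
w2: <>~[]~p is F. ✓
w3: <>~[]~p is F. ✓
w4: <>~[]~p is F. ✓
w5: <>~[]~p is F. ✓
w6: <>~[]~p is F. ✓
That's 6 of 7 worlds, so 6/7.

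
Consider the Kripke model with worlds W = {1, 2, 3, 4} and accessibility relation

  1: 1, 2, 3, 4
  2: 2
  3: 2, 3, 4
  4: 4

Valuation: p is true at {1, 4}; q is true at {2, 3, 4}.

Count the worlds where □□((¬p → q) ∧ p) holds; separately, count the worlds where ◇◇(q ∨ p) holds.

For □□((¬p → q) ∧ p):
1: successors {1, 2, 3, 4}; □((¬p → q) ∧ p) there: 1:F, 2:F, 3:F, 4:T. ✗
2: successors {2}; □((¬p → q) ∧ p) there: 2:F. ✗
3: successors {2, 3, 4}; □((¬p → q) ∧ p) there: 2:F, 3:F, 4:T. ✗
4: successors {4}; □((¬p → q) ∧ p) there: 4:T. ✓
— 1 world.
For ◇◇(q ∨ p):
1: successors {1, 2, 3, 4}; ◇(q ∨ p) there: 1:T, 2:T, 3:T, 4:T. ✓
2: successors {2}; ◇(q ∨ p) there: 2:T. ✓
3: successors {2, 3, 4}; ◇(q ∨ p) there: 2:T, 3:T, 4:T. ✓
4: successors {4}; ◇(q ∨ p) there: 4:T. ✓
— 4 worlds.

1 and 4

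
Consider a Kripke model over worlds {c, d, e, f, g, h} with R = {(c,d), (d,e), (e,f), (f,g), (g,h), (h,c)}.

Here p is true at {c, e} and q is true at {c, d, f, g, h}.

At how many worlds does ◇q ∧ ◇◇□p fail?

4

c: ◇q is T, ◇◇□p is F. ✗
d: ◇q is F, ◇◇□p is F. ✗
e: ◇q is T, ◇◇□p is F. ✗
f: ◇q is T, ◇◇□p is T. ✓
g: ◇q is T, ◇◇□p is F. ✗
h: ◇q is T, ◇◇□p is T. ✓
Satisfying worlds: {f, h}.
So ◇q ∧ ◇◇□p fails at the other 4 worlds.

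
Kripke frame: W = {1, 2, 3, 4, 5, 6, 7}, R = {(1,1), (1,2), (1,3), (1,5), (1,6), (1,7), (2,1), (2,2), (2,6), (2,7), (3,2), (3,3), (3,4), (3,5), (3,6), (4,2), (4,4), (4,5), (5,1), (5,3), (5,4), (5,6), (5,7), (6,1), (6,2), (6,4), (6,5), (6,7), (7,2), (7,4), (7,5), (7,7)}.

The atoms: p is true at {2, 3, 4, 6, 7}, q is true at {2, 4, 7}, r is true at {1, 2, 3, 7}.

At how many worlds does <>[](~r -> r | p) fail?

1

1: successors {1, 2, 3, 5, 6, 7}; [](~r -> r | p) there: 1:F, 2:T, 3:F, 5:T, 6:F, 7:F. ✓
2: successors {1, 2, 6, 7}; [](~r -> r | p) there: 1:F, 2:T, 6:F, 7:F. ✓
3: successors {2, 3, 4, 5, 6}; [](~r -> r | p) there: 2:T, 3:F, 4:F, 5:T, 6:F. ✓
4: successors {2, 4, 5}; [](~r -> r | p) there: 2:T, 4:F, 5:T. ✓
5: successors {1, 3, 4, 6, 7}; [](~r -> r | p) there: 1:F, 3:F, 4:F, 6:F, 7:F. ✗
6: successors {1, 2, 4, 5, 7}; [](~r -> r | p) there: 1:F, 2:T, 4:F, 5:T, 7:F. ✓
7: successors {2, 4, 5, 7}; [](~r -> r | p) there: 2:T, 4:F, 5:T, 7:F. ✓
Satisfying worlds: {1, 2, 3, 4, 6, 7}.
So <>[](~r -> r | p) fails at the other 1 world.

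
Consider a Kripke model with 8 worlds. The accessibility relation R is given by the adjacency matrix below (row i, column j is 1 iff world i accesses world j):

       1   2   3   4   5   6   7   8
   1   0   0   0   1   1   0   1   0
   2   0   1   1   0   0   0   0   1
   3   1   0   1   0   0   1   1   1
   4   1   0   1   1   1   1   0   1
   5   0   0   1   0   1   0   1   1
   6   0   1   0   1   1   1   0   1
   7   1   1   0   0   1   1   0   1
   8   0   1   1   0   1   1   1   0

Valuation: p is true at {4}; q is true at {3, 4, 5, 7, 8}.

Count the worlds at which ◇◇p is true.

1: successors {4, 5, 7}; ◇p there: 4:T, 5:F, 7:F. ✓
2: successors {2, 3, 8}; ◇p there: 2:F, 3:F, 8:F. ✗
3: successors {1, 3, 6, 7, 8}; ◇p there: 1:T, 3:F, 6:T, 7:F, 8:F. ✓
4: successors {1, 3, 4, 5, 6, 8}; ◇p there: 1:T, 3:F, 4:T, 5:F, 6:T, 8:F. ✓
5: successors {3, 5, 7, 8}; ◇p there: 3:F, 5:F, 7:F, 8:F. ✗
6: successors {2, 4, 5, 6, 8}; ◇p there: 2:F, 4:T, 5:F, 6:T, 8:F. ✓
7: successors {1, 2, 5, 6, 8}; ◇p there: 1:T, 2:F, 5:F, 6:T, 8:F. ✓
8: successors {2, 3, 5, 6, 7}; ◇p there: 2:F, 3:F, 5:F, 6:T, 7:F. ✓
Satisfying worlds: {1, 3, 4, 6, 7, 8}.

6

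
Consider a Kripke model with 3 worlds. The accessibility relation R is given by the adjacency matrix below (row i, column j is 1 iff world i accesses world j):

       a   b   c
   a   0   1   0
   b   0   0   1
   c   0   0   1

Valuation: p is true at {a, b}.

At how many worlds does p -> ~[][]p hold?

a: p is T, ~[][]p is T. ✓
b: p is T, ~[][]p is T. ✓
c: p is F, ~[][]p is T. ✓
Satisfying worlds: {a, b, c}.

3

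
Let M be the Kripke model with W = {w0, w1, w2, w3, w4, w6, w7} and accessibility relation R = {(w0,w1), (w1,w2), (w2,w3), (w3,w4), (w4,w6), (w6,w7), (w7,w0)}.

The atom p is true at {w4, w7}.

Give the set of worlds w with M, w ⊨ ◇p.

{w3, w6}

w0: successors {w1}; p there: w1:F. ✗
w1: successors {w2}; p there: w2:F. ✗
w2: successors {w3}; p there: w3:F. ✗
w3: successors {w4}; p there: w4:T. ✓
w4: successors {w6}; p there: w6:F. ✗
w6: successors {w7}; p there: w7:T. ✓
w7: successors {w0}; p there: w0:F. ✗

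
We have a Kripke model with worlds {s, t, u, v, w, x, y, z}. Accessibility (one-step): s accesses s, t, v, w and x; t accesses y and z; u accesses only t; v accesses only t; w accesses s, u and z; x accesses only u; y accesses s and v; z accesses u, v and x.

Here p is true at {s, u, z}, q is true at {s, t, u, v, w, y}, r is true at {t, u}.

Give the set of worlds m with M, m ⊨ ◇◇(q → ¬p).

{s, t, u, v, w, x, y, z}

s: successors {s, t, v, w, x}; ◇(q → ¬p) there: s:T, t:T, v:T, w:T, x:F. ✓
t: successors {y, z}; ◇(q → ¬p) there: y:T, z:T. ✓
u: successors {t}; ◇(q → ¬p) there: t:T. ✓
v: successors {t}; ◇(q → ¬p) there: t:T. ✓
w: successors {s, u, z}; ◇(q → ¬p) there: s:T, u:T, z:T. ✓
x: successors {u}; ◇(q → ¬p) there: u:T. ✓
y: successors {s, v}; ◇(q → ¬p) there: s:T, v:T. ✓
z: successors {u, v, x}; ◇(q → ¬p) there: u:T, v:T, x:F. ✓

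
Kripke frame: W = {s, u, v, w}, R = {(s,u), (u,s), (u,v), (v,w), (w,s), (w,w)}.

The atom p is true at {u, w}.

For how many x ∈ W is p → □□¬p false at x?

s: p is F, □□¬p is T. ✓
u: p is T, □□¬p is F. ✗
v: p is F, □□¬p is F. ✓
w: p is T, □□¬p is F. ✗
Satisfying worlds: {s, v}.
So p → □□¬p fails at the other 2 worlds.

2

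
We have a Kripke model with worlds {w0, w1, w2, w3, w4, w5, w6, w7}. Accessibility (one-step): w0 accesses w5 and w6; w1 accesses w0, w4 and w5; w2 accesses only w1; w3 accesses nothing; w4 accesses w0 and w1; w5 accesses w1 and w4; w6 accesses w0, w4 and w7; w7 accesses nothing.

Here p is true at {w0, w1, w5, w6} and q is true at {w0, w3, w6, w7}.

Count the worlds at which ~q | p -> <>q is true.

6

w0: ~q | p is T, <>q is T. ✓
w1: ~q | p is T, <>q is T. ✓
w2: ~q | p is T, <>q is F. ✗
w3: ~q | p is F, <>q is F. ✓
w4: ~q | p is T, <>q is T. ✓
w5: ~q | p is T, <>q is F. ✗
w6: ~q | p is T, <>q is T. ✓
w7: ~q | p is F, <>q is F. ✓
Satisfying worlds: {w0, w1, w3, w4, w6, w7}.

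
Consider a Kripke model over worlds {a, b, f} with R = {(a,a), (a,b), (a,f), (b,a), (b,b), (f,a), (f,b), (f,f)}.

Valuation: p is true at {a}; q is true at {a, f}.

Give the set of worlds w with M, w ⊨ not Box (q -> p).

{a, f}

a: Box (q -> p) is F. ✓
b: Box (q -> p) is T. ✗
f: Box (q -> p) is F. ✓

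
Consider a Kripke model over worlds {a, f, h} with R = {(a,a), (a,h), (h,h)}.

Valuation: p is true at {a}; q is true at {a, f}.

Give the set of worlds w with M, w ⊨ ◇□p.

a: successors {a, h}; □p there: a:F, h:F. ✗
f: no successors, so ◇□p fails. ✗
h: successors {h}; □p there: h:F. ✗

∅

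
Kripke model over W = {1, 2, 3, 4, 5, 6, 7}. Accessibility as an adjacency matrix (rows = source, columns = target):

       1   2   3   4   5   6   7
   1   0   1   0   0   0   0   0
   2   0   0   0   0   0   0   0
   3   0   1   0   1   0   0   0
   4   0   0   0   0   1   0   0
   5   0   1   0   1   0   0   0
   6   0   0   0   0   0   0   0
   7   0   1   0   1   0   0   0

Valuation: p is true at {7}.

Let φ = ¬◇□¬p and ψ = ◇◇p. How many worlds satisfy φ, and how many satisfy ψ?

2 and 0

For ¬◇□¬p:
1: ◇□¬p is T. ✗
2: ◇□¬p is F. ✓
3: ◇□¬p is T. ✗
4: ◇□¬p is T. ✗
5: ◇□¬p is T. ✗
6: ◇□¬p is F. ✓
7: ◇□¬p is T. ✗
— 2 worlds.
For ◇◇p:
1: successors {2}; ◇p there: 2:F. ✗
2: no successors, so ◇◇p fails. ✗
3: successors {2, 4}; ◇p there: 2:F, 4:F. ✗
4: successors {5}; ◇p there: 5:F. ✗
5: successors {2, 4}; ◇p there: 2:F, 4:F. ✗
6: no successors, so ◇◇p fails. ✗
7: successors {2, 4}; ◇p there: 2:F, 4:F. ✗
— 0 worlds.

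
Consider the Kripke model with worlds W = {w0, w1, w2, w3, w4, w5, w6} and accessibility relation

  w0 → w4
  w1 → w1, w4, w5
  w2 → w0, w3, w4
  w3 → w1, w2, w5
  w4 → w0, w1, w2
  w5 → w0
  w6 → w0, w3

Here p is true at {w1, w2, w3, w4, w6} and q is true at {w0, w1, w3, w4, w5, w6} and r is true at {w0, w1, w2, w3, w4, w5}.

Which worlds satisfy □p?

{w0}

w0: successors {w4}; p there: w4:T. ✓
w1: successors {w1, w4, w5}; p there: w1:T, w4:T, w5:F. ✗
w2: successors {w0, w3, w4}; p there: w0:F, w3:T, w4:T. ✗
w3: successors {w1, w2, w5}; p there: w1:T, w2:T, w5:F. ✗
w4: successors {w0, w1, w2}; p there: w0:F, w1:T, w2:T. ✗
w5: successors {w0}; p there: w0:F. ✗
w6: successors {w0, w3}; p there: w0:F, w3:T. ✗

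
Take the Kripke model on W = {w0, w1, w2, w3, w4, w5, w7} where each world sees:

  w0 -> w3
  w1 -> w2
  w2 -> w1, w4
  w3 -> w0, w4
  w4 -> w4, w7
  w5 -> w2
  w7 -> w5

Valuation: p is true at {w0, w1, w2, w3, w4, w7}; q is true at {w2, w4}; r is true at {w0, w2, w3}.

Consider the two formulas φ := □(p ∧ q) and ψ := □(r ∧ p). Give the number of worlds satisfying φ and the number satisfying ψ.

For □(p ∧ q):
w0: successors {w3}; p ∧ q there: w3:F. ✗
w1: successors {w2}; p ∧ q there: w2:T. ✓
w2: successors {w1, w4}; p ∧ q there: w1:F, w4:T. ✗
w3: successors {w0, w4}; p ∧ q there: w0:F, w4:T. ✗
w4: successors {w4, w7}; p ∧ q there: w4:T, w7:F. ✗
w5: successors {w2}; p ∧ q there: w2:T. ✓
w7: successors {w5}; p ∧ q there: w5:F. ✗
— 2 worlds.
For □(r ∧ p):
w0: successors {w3}; r ∧ p there: w3:T. ✓
w1: successors {w2}; r ∧ p there: w2:T. ✓
w2: successors {w1, w4}; r ∧ p there: w1:F, w4:F. ✗
w3: successors {w0, w4}; r ∧ p there: w0:T, w4:F. ✗
w4: successors {w4, w7}; r ∧ p there: w4:F, w7:F. ✗
w5: successors {w2}; r ∧ p there: w2:T. ✓
w7: successors {w5}; r ∧ p there: w5:F. ✗
— 3 worlds.

2 and 3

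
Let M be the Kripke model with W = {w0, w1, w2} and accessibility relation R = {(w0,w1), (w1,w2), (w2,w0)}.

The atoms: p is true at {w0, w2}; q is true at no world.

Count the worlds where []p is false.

1

w0: successors {w1}; p there: w1:F. ✗
w1: successors {w2}; p there: w2:T. ✓
w2: successors {w0}; p there: w0:T. ✓
Satisfying worlds: {w1, w2}.
So []p fails at the other 1 world.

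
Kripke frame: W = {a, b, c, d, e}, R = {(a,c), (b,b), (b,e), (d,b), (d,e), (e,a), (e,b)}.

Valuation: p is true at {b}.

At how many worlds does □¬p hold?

a: successors {c}; ¬p there: c:T. ✓
b: successors {b, e}; ¬p there: b:F, e:T. ✗
c: no successors, so □¬p holds vacuously. ✓
d: successors {b, e}; ¬p there: b:F, e:T. ✗
e: successors {a, b}; ¬p there: a:T, b:F. ✗
Satisfying worlds: {a, c}.

2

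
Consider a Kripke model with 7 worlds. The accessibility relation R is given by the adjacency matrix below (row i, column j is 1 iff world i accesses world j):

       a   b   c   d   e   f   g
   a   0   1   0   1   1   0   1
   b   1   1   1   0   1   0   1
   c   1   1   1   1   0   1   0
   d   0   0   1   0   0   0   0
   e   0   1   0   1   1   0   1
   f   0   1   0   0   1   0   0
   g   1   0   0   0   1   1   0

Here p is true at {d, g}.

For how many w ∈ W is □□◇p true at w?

a: successors {b, d, e, g}; □◇p there: b:F, d:T, e:F, g:F. ✗
b: successors {a, b, c, e, g}; □◇p there: a:F, b:F, c:F, e:F, g:F. ✗
c: successors {a, b, c, d, f}; □◇p there: a:F, b:F, c:F, d:T, f:T. ✗
d: successors {c}; □◇p there: c:F. ✗
e: successors {b, d, e, g}; □◇p there: b:F, d:T, e:F, g:F. ✗
f: successors {b, e}; □◇p there: b:F, e:F. ✗
g: successors {a, e, f}; □◇p there: a:F, e:F, f:T. ✗
Satisfying worlds: ∅.

0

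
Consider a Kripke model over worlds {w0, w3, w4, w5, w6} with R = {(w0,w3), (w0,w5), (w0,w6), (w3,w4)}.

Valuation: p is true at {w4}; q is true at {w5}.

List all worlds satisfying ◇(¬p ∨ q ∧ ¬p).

w0: successors {w3, w5, w6}; ¬p ∨ q ∧ ¬p there: w3:T, w5:T, w6:T. ✓
w3: successors {w4}; ¬p ∨ q ∧ ¬p there: w4:F. ✗
w4: no successors, so ◇(¬p ∨ q ∧ ¬p) fails. ✗
w5: no successors, so ◇(¬p ∨ q ∧ ¬p) fails. ✗
w6: no successors, so ◇(¬p ∨ q ∧ ¬p) fails. ✗

{w0}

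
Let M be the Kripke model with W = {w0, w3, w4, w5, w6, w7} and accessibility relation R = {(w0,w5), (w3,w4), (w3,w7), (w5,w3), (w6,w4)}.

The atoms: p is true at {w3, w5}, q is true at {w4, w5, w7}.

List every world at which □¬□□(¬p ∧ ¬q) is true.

{w0, w4, w7}

w0: successors {w5}; ¬□□(¬p ∧ ¬q) there: w5:T. ✓
w3: successors {w4, w7}; ¬□□(¬p ∧ ¬q) there: w4:F, w7:F. ✗
w4: no successors, so □¬□□(¬p ∧ ¬q) holds vacuously. ✓
w5: successors {w3}; ¬□□(¬p ∧ ¬q) there: w3:F. ✗
w6: successors {w4}; ¬□□(¬p ∧ ¬q) there: w4:F. ✗
w7: no successors, so □¬□□(¬p ∧ ¬q) holds vacuously. ✓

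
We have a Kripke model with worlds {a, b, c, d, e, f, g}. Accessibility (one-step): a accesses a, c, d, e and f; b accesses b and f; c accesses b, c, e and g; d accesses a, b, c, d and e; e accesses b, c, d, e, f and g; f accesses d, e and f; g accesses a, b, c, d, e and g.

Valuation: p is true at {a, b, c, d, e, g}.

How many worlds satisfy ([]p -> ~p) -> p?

a: []p -> ~p is T, p is T. ✓
b: []p -> ~p is T, p is T. ✓
c: []p -> ~p is F, p is T. ✓
d: []p -> ~p is F, p is T. ✓
e: []p -> ~p is T, p is T. ✓
f: []p -> ~p is T, p is F. ✗
g: []p -> ~p is F, p is T. ✓
Satisfying worlds: {a, b, c, d, e, g}.

6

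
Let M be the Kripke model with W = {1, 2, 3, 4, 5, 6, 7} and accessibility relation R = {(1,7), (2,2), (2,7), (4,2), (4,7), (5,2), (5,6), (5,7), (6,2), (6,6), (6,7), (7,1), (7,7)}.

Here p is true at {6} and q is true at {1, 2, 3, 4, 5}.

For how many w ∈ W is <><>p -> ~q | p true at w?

1: <><>p is F, ~q | p is F. ✓
2: <><>p is F, ~q | p is F. ✓
3: <><>p is F, ~q | p is F. ✓
4: <><>p is F, ~q | p is F. ✓
5: <><>p is T, ~q | p is F. ✗
6: <><>p is T, ~q | p is T. ✓
7: <><>p is F, ~q | p is T. ✓
Satisfying worlds: {1, 2, 3, 4, 6, 7}.

6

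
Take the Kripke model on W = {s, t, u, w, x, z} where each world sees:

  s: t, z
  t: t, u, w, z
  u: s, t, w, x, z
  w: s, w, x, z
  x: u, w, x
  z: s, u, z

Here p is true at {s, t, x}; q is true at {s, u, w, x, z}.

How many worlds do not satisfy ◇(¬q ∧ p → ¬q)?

s: successors {t, z}; ¬q ∧ p → ¬q there: t:T, z:T. ✓
t: successors {t, u, w, z}; ¬q ∧ p → ¬q there: t:T, u:T, w:T, z:T. ✓
u: successors {s, t, w, x, z}; ¬q ∧ p → ¬q there: s:T, t:T, w:T, x:T, z:T. ✓
w: successors {s, w, x, z}; ¬q ∧ p → ¬q there: s:T, w:T, x:T, z:T. ✓
x: successors {u, w, x}; ¬q ∧ p → ¬q there: u:T, w:T, x:T. ✓
z: successors {s, u, z}; ¬q ∧ p → ¬q there: s:T, u:T, z:T. ✓
Satisfying worlds: {s, t, u, w, x, z}.
So ◇(¬q ∧ p → ¬q) fails at the other 0 worlds.

0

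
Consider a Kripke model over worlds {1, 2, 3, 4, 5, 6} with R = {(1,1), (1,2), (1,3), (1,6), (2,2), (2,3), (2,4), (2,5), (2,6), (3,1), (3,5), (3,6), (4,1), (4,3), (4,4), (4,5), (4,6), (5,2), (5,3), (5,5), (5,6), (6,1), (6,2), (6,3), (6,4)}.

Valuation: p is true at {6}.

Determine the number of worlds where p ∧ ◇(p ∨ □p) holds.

1: p is F, ◇(p ∨ □p) is T. ✗
2: p is F, ◇(p ∨ □p) is T. ✗
3: p is F, ◇(p ∨ □p) is T. ✗
4: p is F, ◇(p ∨ □p) is T. ✗
5: p is F, ◇(p ∨ □p) is T. ✗
6: p is T, ◇(p ∨ □p) is F. ✗
Satisfying worlds: ∅.

0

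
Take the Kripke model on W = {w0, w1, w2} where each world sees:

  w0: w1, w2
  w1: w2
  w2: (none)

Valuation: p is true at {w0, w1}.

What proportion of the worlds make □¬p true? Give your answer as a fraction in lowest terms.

w0: successors {w1, w2}; ¬p there: w1:F, w2:T. ✗
w1: successors {w2}; ¬p there: w2:T. ✓
w2: no successors, so □¬p holds vacuously. ✓
That's 2 of 3 worlds, so 2/3.

2/3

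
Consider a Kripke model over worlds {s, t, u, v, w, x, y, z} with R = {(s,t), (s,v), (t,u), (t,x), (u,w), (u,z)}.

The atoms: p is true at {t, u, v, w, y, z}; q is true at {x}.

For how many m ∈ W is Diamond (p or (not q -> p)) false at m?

s: successors {t, v}; p or (not q -> p) there: t:T, v:T. ✓
t: successors {u, x}; p or (not q -> p) there: u:T, x:T. ✓
u: successors {w, z}; p or (not q -> p) there: w:T, z:T. ✓
v: no successors, so Diamond (p or (not q -> p)) fails. ✗
w: no successors, so Diamond (p or (not q -> p)) fails. ✗
x: no successors, so Diamond (p or (not q -> p)) fails. ✗
y: no successors, so Diamond (p or (not q -> p)) fails. ✗
z: no successors, so Diamond (p or (not q -> p)) fails. ✗
Satisfying worlds: {s, t, u}.
So Diamond (p or (not q -> p)) fails at the other 5 worlds.

5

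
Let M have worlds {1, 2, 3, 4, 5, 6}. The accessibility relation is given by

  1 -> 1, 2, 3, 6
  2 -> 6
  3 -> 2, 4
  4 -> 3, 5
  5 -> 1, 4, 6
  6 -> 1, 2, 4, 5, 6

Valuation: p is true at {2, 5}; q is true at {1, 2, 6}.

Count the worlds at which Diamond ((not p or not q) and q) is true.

4

1: successors {1, 2, 3, 6}; (not p or not q) and q there: 1:T, 2:F, 3:F, 6:T. ✓
2: successors {6}; (not p or not q) and q there: 6:T. ✓
3: successors {2, 4}; (not p or not q) and q there: 2:F, 4:F. ✗
4: successors {3, 5}; (not p or not q) and q there: 3:F, 5:F. ✗
5: successors {1, 4, 6}; (not p or not q) and q there: 1:T, 4:F, 6:T. ✓
6: successors {1, 2, 4, 5, 6}; (not p or not q) and q there: 1:T, 2:F, 4:F, 5:F, 6:T. ✓
Satisfying worlds: {1, 2, 5, 6}.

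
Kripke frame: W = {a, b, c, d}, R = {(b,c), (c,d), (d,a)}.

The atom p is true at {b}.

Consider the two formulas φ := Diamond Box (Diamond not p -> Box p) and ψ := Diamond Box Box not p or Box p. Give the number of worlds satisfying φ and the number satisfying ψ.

2 and 4

For Diamond Box (Diamond not p -> Box p):
a: no successors, so Diamond Box (Diamond not p -> Box p) fails. ✗
b: successors {c}; Box (Diamond not p -> Box p) there: c:F. ✗
c: successors {d}; Box (Diamond not p -> Box p) there: d:T. ✓
d: successors {a}; Box (Diamond not p -> Box p) there: a:T. ✓
— 2 worlds.
For Diamond Box Box not p or Box p:
a: Diamond Box Box not p is F, Box p is T. ✓
b: Diamond Box Box not p is T, Box p is F. ✓
c: Diamond Box Box not p is T, Box p is F. ✓
d: Diamond Box Box not p is T, Box p is F. ✓
— 4 worlds.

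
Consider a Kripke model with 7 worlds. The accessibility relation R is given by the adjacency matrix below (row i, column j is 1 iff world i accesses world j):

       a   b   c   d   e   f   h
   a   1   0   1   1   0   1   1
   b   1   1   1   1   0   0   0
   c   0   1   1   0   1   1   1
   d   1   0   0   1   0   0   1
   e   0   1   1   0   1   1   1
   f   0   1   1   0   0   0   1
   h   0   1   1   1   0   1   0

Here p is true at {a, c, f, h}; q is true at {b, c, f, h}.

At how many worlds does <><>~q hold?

a: successors {a, c, d, f, h}; <>~q there: a:T, c:T, d:T, f:F, h:T. ✓
b: successors {a, b, c, d}; <>~q there: a:T, b:T, c:T, d:T. ✓
c: successors {b, c, e, f, h}; <>~q there: b:T, c:T, e:T, f:F, h:T. ✓
d: successors {a, d, h}; <>~q there: a:T, d:T, h:T. ✓
e: successors {b, c, e, f, h}; <>~q there: b:T, c:T, e:T, f:F, h:T. ✓
f: successors {b, c, h}; <>~q there: b:T, c:T, h:T. ✓
h: successors {b, c, d, f}; <>~q there: b:T, c:T, d:T, f:F. ✓
Satisfying worlds: {a, b, c, d, e, f, h}.

7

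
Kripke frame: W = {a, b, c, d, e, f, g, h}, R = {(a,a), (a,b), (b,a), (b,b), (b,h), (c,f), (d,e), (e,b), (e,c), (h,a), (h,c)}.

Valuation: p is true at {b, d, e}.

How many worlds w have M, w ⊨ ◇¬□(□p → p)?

a: successors {a, b}; ¬□(□p → p) there: a:F, b:F. ✗
b: successors {a, b, h}; ¬□(□p → p) there: a:F, b:F, h:F. ✗
c: successors {f}; ¬□(□p → p) there: f:F. ✗
d: successors {e}; ¬□(□p → p) there: e:F. ✗
e: successors {b, c}; ¬□(□p → p) there: b:F, c:T. ✓
f: no successors, so ◇¬□(□p → p) fails. ✗
g: no successors, so ◇¬□(□p → p) fails. ✗
h: successors {a, c}; ¬□(□p → p) there: a:F, c:T. ✓
Satisfying worlds: {e, h}.

2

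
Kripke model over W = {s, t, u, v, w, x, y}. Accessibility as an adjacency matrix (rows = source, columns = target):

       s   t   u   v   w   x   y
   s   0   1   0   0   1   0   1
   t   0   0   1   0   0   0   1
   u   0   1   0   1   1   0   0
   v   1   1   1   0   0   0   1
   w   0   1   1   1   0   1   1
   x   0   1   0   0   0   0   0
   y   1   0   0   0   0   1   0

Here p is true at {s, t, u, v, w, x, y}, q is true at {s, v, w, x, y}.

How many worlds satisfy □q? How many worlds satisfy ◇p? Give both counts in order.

For □q:
s: successors {t, w, y}; q there: t:F, w:T, y:T. ✗
t: successors {u, y}; q there: u:F, y:T. ✗
u: successors {t, v, w}; q there: t:F, v:T, w:T. ✗
v: successors {s, t, u, y}; q there: s:T, t:F, u:F, y:T. ✗
w: successors {t, u, v, x, y}; q there: t:F, u:F, v:T, x:T, y:T. ✗
x: successors {t}; q there: t:F. ✗
y: successors {s, x}; q there: s:T, x:T. ✓
— 1 world.
For ◇p:
s: successors {t, w, y}; p there: t:T, w:T, y:T. ✓
t: successors {u, y}; p there: u:T, y:T. ✓
u: successors {t, v, w}; p there: t:T, v:T, w:T. ✓
v: successors {s, t, u, y}; p there: s:T, t:T, u:T, y:T. ✓
w: successors {t, u, v, x, y}; p there: t:T, u:T, v:T, x:T, y:T. ✓
x: successors {t}; p there: t:T. ✓
y: successors {s, x}; p there: s:T, x:T. ✓
— 7 worlds.

1 and 7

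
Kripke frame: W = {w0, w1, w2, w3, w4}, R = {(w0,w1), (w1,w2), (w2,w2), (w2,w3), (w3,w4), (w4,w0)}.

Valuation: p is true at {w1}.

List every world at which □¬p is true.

{w1, w2, w3, w4}

w0: successors {w1}; ¬p there: w1:F. ✗
w1: successors {w2}; ¬p there: w2:T. ✓
w2: successors {w2, w3}; ¬p there: w2:T, w3:T. ✓
w3: successors {w4}; ¬p there: w4:T. ✓
w4: successors {w0}; ¬p there: w0:T. ✓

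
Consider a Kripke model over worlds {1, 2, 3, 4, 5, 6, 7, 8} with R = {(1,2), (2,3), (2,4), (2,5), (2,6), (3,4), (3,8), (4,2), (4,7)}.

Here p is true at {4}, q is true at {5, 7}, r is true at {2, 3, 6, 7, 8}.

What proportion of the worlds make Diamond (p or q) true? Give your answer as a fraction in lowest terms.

1: successors {2}; p or q there: 2:F. ✗
2: successors {3, 4, 5, 6}; p or q there: 3:F, 4:T, 5:T, 6:F. ✓
3: successors {4, 8}; p or q there: 4:T, 8:F. ✓
4: successors {2, 7}; p or q there: 2:F, 7:T. ✓
5: no successors, so Diamond (p or q) fails. ✗
6: no successors, so Diamond (p or q) fails. ✗
7: no successors, so Diamond (p or q) fails. ✗
8: no successors, so Diamond (p or q) fails. ✗
That's 3 of 8 worlds, so 3/8.

3/8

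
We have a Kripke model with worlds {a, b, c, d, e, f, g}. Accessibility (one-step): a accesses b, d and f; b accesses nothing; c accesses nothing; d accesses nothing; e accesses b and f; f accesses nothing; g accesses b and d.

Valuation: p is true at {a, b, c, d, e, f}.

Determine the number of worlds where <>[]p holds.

3

a: successors {b, d, f}; []p there: b:T, d:T, f:T. ✓
b: no successors, so <>[]p fails. ✗
c: no successors, so <>[]p fails. ✗
d: no successors, so <>[]p fails. ✗
e: successors {b, f}; []p there: b:T, f:T. ✓
f: no successors, so <>[]p fails. ✗
g: successors {b, d}; []p there: b:T, d:T. ✓
Satisfying worlds: {a, e, g}.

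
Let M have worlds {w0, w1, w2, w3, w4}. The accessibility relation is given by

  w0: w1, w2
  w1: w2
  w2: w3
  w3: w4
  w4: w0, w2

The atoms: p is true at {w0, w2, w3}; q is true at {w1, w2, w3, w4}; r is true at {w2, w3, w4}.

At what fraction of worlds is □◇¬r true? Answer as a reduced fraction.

w0: successors {w1, w2}; ◇¬r there: w1:F, w2:F. ✗
w1: successors {w2}; ◇¬r there: w2:F. ✗
w2: successors {w3}; ◇¬r there: w3:F. ✗
w3: successors {w4}; ◇¬r there: w4:T. ✓
w4: successors {w0, w2}; ◇¬r there: w0:T, w2:F. ✗
That's 1 of 5 worlds, so 1/5.

1/5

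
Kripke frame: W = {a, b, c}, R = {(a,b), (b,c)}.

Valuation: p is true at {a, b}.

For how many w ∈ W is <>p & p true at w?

a: <>p is T, p is T. ✓
b: <>p is F, p is T. ✗
c: <>p is F, p is F. ✗
Satisfying worlds: {a}.

1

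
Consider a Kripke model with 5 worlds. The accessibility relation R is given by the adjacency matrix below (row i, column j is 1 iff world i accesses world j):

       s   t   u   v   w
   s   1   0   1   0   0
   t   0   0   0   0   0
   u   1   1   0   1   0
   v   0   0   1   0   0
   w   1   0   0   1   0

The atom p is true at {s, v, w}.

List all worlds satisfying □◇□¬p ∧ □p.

{t}

s: □◇□¬p is F, □p is F. ✗
t: □◇□¬p is T, □p is T. ✓
u: □◇□¬p is F, □p is F. ✗
v: □◇□¬p is T, □p is F. ✗
w: □◇□¬p is F, □p is T. ✗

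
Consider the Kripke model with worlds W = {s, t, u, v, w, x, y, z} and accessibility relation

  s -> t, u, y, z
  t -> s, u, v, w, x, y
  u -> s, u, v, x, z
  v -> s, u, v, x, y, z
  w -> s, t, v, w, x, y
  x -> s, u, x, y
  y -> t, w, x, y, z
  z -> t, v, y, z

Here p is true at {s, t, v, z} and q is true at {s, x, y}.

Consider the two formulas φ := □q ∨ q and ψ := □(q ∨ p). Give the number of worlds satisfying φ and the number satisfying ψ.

3 and 1

For □q ∨ q:
s: □q is F, q is T. ✓
t: □q is F, q is F. ✗
u: □q is F, q is F. ✗
v: □q is F, q is F. ✗
w: □q is F, q is F. ✗
x: □q is F, q is T. ✓
y: □q is F, q is T. ✓
z: □q is F, q is F. ✗
— 3 worlds.
For □(q ∨ p):
s: successors {t, u, y, z}; q ∨ p there: t:T, u:F, y:T, z:T. ✗
t: successors {s, u, v, w, x, y}; q ∨ p there: s:T, u:F, v:T, w:F, x:T, y:T. ✗
u: successors {s, u, v, x, z}; q ∨ p there: s:T, u:F, v:T, x:T, z:T. ✗
v: successors {s, u, v, x, y, z}; q ∨ p there: s:T, u:F, v:T, x:T, y:T, z:T. ✗
w: successors {s, t, v, w, x, y}; q ∨ p there: s:T, t:T, v:T, w:F, x:T, y:T. ✗
x: successors {s, u, x, y}; q ∨ p there: s:T, u:F, x:T, y:T. ✗
y: successors {t, w, x, y, z}; q ∨ p there: t:T, w:F, x:T, y:T, z:T. ✗
z: successors {t, v, y, z}; q ∨ p there: t:T, v:T, y:T, z:T. ✓
— 1 world.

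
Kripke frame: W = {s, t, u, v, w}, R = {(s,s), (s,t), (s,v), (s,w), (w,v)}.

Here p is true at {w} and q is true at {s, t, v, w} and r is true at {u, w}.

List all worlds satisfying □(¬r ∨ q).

{s, t, u, v, w}

s: successors {s, t, v, w}; ¬r ∨ q there: s:T, t:T, v:T, w:T. ✓
t: no successors, so □(¬r ∨ q) holds vacuously. ✓
u: no successors, so □(¬r ∨ q) holds vacuously. ✓
v: no successors, so □(¬r ∨ q) holds vacuously. ✓
w: successors {v}; ¬r ∨ q there: v:T. ✓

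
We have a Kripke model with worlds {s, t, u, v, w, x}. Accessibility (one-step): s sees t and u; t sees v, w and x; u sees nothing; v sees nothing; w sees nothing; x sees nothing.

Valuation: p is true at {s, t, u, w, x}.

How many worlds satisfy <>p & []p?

1

s: <>p is T, []p is T. ✓
t: <>p is T, []p is F. ✗
u: <>p is F, []p is T. ✗
v: <>p is F, []p is T. ✗
w: <>p is F, []p is T. ✗
x: <>p is F, []p is T. ✗
Satisfying worlds: {s}.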